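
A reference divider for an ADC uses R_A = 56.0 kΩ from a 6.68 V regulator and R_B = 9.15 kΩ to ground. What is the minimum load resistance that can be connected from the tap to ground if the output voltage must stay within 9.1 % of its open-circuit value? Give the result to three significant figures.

Output resistance R_th = R_A‖R_B = (56.0 × 9.15)/65.15 = 7.865 kΩ.
The fractional drop is R_th/(R_th + R_L); requiring this ≤ 0.0910 gives R_L ≥ R_th(1/0.0910 − 1) = 7.865 × 9.989 = 78.6 kΩ.

R_L(min) ≈ 78.6 kΩ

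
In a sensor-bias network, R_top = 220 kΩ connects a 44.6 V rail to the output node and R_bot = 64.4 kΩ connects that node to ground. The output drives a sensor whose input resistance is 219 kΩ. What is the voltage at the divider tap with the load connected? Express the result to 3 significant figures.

The load sits in parallel with R_bot: R_bot‖R_L = (64.4 × 219) / (64.4 + 219) = 49.77 kΩ.
V_out = 44.6 × 49.77 / (220 + 49.77) = 44.6 × 49.77/269.8 = 8.23 V.

V_out ≈ 8.23 V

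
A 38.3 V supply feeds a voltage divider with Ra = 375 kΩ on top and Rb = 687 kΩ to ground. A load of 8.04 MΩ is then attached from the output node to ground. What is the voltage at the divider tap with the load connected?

V_out ≈ 24.1 V

The load sits in parallel with Rb: Rb‖R_L = (687 × 8040) / (687 + 8040) = 632.9 kΩ.
V_out = 38.3 × 632.9 / (375 + 632.9) = 38.3 × 632.9/1008 = 24.1 V.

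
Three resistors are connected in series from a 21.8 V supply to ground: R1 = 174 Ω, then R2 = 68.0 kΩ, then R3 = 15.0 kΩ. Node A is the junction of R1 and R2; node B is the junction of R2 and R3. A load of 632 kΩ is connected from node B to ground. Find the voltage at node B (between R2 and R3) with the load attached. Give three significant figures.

At node B, R3 is in parallel with the load: R3‖R_L = 14650 Ω.
Below node A the resistance is R2 + (R3‖R_L) = 82650 Ω, so V_A = 21.8 × 82650/82830 = 21.75 V.
Then V_B = V_A × (R3‖R_L)/(R2 + R3‖R_L) = 21.75 × 14650/82650 = 3.86 V.

V ≈ 3.86 V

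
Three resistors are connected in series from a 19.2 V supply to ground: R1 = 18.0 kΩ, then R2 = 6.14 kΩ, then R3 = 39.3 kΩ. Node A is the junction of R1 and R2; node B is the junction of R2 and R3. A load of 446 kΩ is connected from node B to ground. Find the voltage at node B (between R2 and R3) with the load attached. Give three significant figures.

V ≈ 11.5 V

At node B, R3 is in parallel with the load: R3‖R_L = 36.12 kΩ.
Below node A the resistance is R2 + (R3‖R_L) = 42.26 kΩ, so V_A = 19.2 × 42.26/60.26 = 13.46 V.
Then V_B = V_A × (R3‖R_L)/(R2 + R3‖R_L) = 13.46 × 36.12/42.26 = 11.5 V.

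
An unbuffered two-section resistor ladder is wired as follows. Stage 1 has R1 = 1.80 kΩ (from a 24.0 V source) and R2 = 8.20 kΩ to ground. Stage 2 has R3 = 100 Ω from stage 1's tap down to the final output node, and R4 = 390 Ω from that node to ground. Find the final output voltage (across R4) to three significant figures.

Stage 2 presents R3+R4 = 490.0 Ω as a load on stage 1's tap.
Stage 1's lower leg becomes R2‖(R3+R4) = 462.4 Ω, so V_mid = 24.0 × 462.4/2262 = 4.905 V.
Stage 2 is itself unloaded: V_out = V_mid × R4/(R3+R4) = 4.905 × 390/490.0 = 3.90 V.

V_out ≈ 3.90 V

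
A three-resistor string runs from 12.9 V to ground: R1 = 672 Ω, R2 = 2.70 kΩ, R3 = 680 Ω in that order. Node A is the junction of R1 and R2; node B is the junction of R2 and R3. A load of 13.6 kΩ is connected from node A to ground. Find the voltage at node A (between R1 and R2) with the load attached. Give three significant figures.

Below node A the series string R2+R3 = 3380 Ω sits in parallel with the 13600 Ω load: 2707 Ω.
V_A = 12.9 × 2707/(672 + 2707) = 10.3 V.

V ≈ 10.3 V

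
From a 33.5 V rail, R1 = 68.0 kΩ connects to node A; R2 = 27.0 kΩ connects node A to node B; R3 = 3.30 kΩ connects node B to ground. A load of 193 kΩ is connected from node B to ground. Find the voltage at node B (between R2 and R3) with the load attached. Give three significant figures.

V ≈ 1.11 V

At node B, R3 is in parallel with the load: R3‖R_L = 3.245 kΩ.
Below node A the resistance is R2 + (R3‖R_L) = 30.24 kΩ, so V_A = 33.5 × 30.24/98.24 = 10.31 V.
Then V_B = V_A × (R3‖R_L)/(R2 + R3‖R_L) = 10.31 × 3.245/30.24 = 1.11 V.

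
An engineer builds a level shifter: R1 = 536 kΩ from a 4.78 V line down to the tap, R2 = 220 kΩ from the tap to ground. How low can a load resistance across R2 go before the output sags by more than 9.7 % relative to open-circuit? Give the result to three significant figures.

R_L(min) ≈ 1.45 MΩ

Output resistance R_th = R1‖R2 = (536 × 220)/756.0 = 156.0 kΩ.
The fractional drop is R_th/(R_th + R_L); requiring this ≤ 0.0970 gives R_L ≥ R_th(1/0.0970 − 1) = 156.0 × 9.309 = 1.45 MΩ.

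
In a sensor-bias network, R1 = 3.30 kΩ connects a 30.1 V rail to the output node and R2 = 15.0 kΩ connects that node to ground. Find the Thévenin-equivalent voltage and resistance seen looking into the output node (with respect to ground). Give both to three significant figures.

V_th = 24.7 V, R_th = 2.70 kΩ

V_th is the open-circuit tap voltage: 30.1 × 15.0/(3.30 + 15.0) = 24.7 V.
With the supply zeroed, R1 and R2 appear in parallel from the tap: R_th = R1‖R2 = (3.30 × 15.0)/18.30 = 2.70 kΩ.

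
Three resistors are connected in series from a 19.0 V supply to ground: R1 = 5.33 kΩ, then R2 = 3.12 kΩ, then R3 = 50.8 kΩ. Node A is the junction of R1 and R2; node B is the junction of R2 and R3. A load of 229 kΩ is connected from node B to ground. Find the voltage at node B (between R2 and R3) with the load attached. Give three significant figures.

At node B, R3 is in parallel with the load: R3‖R_L = 41.58 kΩ.
Below node A the resistance is R2 + (R3‖R_L) = 44.70 kΩ, so V_A = 19.0 × 44.70/50.03 = 16.98 V.
Then V_B = V_A × (R3‖R_L)/(R2 + R3‖R_L) = 16.98 × 41.58/44.70 = 15.8 V.

V ≈ 15.8 V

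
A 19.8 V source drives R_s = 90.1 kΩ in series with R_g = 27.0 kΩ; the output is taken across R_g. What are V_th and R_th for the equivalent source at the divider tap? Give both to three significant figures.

V_th = 4.57 V, R_th = 20.8 kΩ

V_th is the open-circuit tap voltage: 19.8 × 27.0/(90.1 + 27.0) = 4.57 V.
With the supply zeroed, R_s and R_g appear in parallel from the tap: R_th = R_s‖R_g = (90.1 × 27.0)/117.1 = 20.8 kΩ.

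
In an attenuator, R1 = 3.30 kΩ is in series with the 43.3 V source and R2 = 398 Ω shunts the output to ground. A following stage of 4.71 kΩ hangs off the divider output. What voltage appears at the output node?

V_out ≈ 4.33 V

The load sits in parallel with R2: R2‖R_L = (398 × 4710) / (398 + 4710) = 367.0 Ω.
V_out = 43.3 × 367.0 / (3300 + 367.0) = 43.3 × 367.0/3667 = 4.33 V.
(Unloaded it would have been 4.66 V.)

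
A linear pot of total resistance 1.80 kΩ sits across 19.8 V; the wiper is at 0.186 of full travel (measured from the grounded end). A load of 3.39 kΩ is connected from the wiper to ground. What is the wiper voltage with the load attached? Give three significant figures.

V ≈ 3.41 V

The wiper splits the pot into (1−α)R = 1465 Ω above and αR = 334.8 Ω below.
Lower section ‖ load = 304.7 Ω.
V_wiper = 19.8 × 304.7/(1465 + 304.7) = 3.41 V.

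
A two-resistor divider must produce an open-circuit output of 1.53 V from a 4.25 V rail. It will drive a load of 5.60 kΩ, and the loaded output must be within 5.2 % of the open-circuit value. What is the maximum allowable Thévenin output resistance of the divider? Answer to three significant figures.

Loading drop = R_th/(R_th + R_L) ≤ 0.0520, so R_th ≤ R_L · ε/(1−ε) = 5.60 kΩ × 0.0520/0.9480 = 307 Ω.

R_th ≤ 307 Ω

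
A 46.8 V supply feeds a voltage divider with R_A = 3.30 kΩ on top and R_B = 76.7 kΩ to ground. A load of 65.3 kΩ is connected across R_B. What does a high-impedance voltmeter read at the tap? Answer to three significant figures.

V_out ≈ 42.8 V

The load sits in parallel with R_B: R_B‖R_L = (76.7 × 65.3) / (76.7 + 65.3) = 35.27 kΩ.
V_out = 46.8 × 35.27 / (3.30 + 35.27) = 46.8 × 35.27/38.57 = 42.8 V.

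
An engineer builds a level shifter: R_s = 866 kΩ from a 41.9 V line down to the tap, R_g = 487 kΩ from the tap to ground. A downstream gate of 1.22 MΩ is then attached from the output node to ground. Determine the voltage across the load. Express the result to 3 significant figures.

V_out ≈ 12.0 V

The load sits in parallel with R_g: R_g‖R_L = (487 × 1220) / (487 + 1220) = 348.1 kΩ.
V_out = 41.9 × 348.1 / (866 + 348.1) = 41.9 × 348.1/1214 = 12.0 V.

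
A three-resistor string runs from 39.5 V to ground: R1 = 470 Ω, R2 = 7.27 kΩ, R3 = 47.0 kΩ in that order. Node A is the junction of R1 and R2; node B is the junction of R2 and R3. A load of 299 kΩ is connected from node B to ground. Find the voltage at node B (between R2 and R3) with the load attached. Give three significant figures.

At node B, R3 is in parallel with the load: R3‖R_L = 40620 Ω.
Below node A the resistance is R2 + (R3‖R_L) = 47890 Ω, so V_A = 39.5 × 47890/48360 = 39.12 V.
Then V_B = V_A × (R3‖R_L)/(R2 + R3‖R_L) = 39.12 × 40620/47890 = 33.2 V.

V ≈ 33.2 V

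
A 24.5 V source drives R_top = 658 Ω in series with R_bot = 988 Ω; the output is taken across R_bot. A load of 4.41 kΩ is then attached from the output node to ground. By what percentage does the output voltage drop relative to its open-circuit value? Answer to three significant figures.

8.22 %

The divider's output (Thévenin) resistance is R_top‖R_bot = 395.0 Ω.
Fractional drop under load = R_th/(R_th + R_L) = 395.0 / (395.0 + 4410) = 0.08220.
So the output falls by 8.22 %.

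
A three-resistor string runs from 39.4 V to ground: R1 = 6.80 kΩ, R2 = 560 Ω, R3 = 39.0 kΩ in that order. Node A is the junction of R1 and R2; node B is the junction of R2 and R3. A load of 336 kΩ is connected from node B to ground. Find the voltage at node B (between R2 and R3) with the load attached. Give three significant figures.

V ≈ 32.5 V

At node B, R3 is in parallel with the load: R3‖R_L = 34940 Ω.
Below node A the resistance is R2 + (R3‖R_L) = 35500 Ω, so V_A = 39.4 × 35500/42300 = 33.07 V.
Then V_B = V_A × (R3‖R_L)/(R2 + R3‖R_L) = 33.07 × 34940/35500 = 32.5 V.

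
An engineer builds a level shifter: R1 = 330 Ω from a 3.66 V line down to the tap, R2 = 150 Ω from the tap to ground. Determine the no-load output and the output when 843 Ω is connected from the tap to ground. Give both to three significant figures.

Open-circuit: V = 3.66 × 150/(330 + 150) = 1.14 V.
With the load, R2 becomes R2‖R_L = 127.3 Ω, so V = 3.66 × 127.3/457.3 = 1.02 V.

Unloaded: 1.14 V; loaded: 1.02 V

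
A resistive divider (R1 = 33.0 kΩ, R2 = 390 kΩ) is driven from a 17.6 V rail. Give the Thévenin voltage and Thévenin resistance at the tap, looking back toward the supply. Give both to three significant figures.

V_th is the open-circuit tap voltage: 17.6 × 390/(33.0 + 390) = 16.2 V.
With the supply zeroed, R1 and R2 appear in parallel from the tap: R_th = R1‖R2 = (33.0 × 390)/423.0 = 30.4 kΩ.

V_th = 16.2 V, R_th = 30.4 kΩ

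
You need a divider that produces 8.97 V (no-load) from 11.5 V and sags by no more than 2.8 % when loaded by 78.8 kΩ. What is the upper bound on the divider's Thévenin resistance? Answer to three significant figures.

R_th ≤ 2.27 kΩ

Loading drop = R_th/(R_th + R_L) ≤ 0.0280, so R_th ≤ R_L · ε/(1−ε) = 78.8 kΩ × 0.0280/0.9720 = 2.27 kΩ.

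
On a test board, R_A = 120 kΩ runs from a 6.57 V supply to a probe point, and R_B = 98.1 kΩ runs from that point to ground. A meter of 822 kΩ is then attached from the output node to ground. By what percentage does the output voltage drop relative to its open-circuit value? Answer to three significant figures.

6.16 %

The divider's output (Thévenin) resistance is R_A‖R_B = 53.98 kΩ.
Fractional drop under load = R_th/(R_th + R_L) = 53.98 / (53.98 + 822) = 0.06162.
So the output falls by 6.16 %.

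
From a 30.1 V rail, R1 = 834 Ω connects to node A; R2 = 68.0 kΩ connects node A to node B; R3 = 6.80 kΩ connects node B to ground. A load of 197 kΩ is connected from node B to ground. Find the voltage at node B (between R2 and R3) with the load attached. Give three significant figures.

At node B, R3 is in parallel with the load: R3‖R_L = 6573 Ω.
Below node A the resistance is R2 + (R3‖R_L) = 74570 Ω, so V_A = 30.1 × 74570/75410 = 29.77 V.
Then V_B = V_A × (R3‖R_L)/(R2 + R3‖R_L) = 29.77 × 6573/74570 = 2.62 V.

V ≈ 2.62 V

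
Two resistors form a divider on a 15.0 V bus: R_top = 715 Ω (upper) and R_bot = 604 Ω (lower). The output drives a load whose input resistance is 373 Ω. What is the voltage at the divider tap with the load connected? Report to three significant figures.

V_out ≈ 3.66 V

The load sits in parallel with R_bot: R_bot‖R_L = (604 × 373) / (604 + 373) = 230.6 Ω.
V_out = 15.0 × 230.6 / (715 + 230.6) = 15.0 × 230.6/945.6 = 3.66 V.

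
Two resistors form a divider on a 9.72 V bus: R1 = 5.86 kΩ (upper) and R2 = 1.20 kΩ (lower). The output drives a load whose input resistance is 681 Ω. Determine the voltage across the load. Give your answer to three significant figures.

V_out ≈ 0.671 V

The load sits in parallel with R2: R2‖R_L = (1200 × 681) / (1200 + 681) = 434.4 Ω.
V_out = 9.72 × 434.4 / (5860 + 434.4) = 9.72 × 434.4/6294 = 0.671 V.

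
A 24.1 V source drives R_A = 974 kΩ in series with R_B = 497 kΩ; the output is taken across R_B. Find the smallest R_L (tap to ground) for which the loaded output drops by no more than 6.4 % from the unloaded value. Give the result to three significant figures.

R_L(min) ≈ 4.81 MΩ

Output resistance R_th = R_A‖R_B = (974 × 497)/1471 = 329.1 kΩ.
The fractional drop is R_th/(R_th + R_L); requiring this ≤ 0.0640 gives R_L ≥ R_th(1/0.0640 − 1) = 329.1 × 14.62 = 4.81 MΩ.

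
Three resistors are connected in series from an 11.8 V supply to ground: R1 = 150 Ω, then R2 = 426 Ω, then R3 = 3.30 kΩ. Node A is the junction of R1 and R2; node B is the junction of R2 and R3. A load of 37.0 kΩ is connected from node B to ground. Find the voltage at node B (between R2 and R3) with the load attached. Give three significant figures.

V ≈ 9.92 V

At node B, R3 is in parallel with the load: R3‖R_L = 3030 Ω.
Below node A the resistance is R2 + (R3‖R_L) = 3456 Ω, so V_A = 11.8 × 3456/3606 = 11.31 V.
Then V_B = V_A × (R3‖R_L)/(R2 + R3‖R_L) = 11.31 × 3030/3456 = 9.92 V.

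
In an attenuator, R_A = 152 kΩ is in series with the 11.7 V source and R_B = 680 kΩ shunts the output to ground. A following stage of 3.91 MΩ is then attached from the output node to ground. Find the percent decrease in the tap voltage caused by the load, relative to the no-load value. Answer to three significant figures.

The divider's output (Thévenin) resistance is R_A‖R_B = 124.2 kΩ.
Fractional drop under load = R_th/(R_th + R_L) = 124.2 / (124.2 + 3910) = 0.03079.
So the output falls by 3.08 %.

3.08 %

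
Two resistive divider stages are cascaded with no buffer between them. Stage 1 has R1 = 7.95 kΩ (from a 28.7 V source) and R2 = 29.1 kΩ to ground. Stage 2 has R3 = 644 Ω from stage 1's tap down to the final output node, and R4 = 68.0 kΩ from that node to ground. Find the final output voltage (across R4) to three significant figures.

V_out ≈ 20.5 V

Stage 2 presents R3+R4 = 68640 Ω as a load on stage 1's tap.
Stage 1's lower leg becomes R2‖(R3+R4) = 20440 Ω, so V_mid = 28.7 × 20440/28390 = 20.66 V.
Stage 2 is itself unloaded: V_out = V_mid × R4/(R3+R4) = 20.66 × 68000/68640 = 20.5 V.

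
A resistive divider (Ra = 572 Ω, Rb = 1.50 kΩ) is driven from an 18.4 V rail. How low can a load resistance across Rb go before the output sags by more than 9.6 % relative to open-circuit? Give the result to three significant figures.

R_L(min) ≈ 3.90 kΩ

Output resistance R_th = Ra‖Rb = (572 × 1500)/2072 = 414.1 Ω.
The fractional drop is R_th/(R_th + R_L); requiring this ≤ 0.0960 gives R_L ≥ R_th(1/0.0960 − 1) = 414.1 × 9.417 = 3.90 kΩ.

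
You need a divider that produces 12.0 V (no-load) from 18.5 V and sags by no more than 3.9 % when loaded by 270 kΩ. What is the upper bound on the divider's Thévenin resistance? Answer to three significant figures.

R_th ≤ 11.0 kΩ

Loading drop = R_th/(R_th + R_L) ≤ 0.0390, so R_th ≤ R_L · ε/(1−ε) = 270 kΩ × 0.0390/0.9610 = 11.0 kΩ.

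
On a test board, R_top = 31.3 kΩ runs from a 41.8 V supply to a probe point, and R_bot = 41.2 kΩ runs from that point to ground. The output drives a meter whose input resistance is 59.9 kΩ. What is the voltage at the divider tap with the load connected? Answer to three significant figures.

The load sits in parallel with R_bot: R_bot‖R_L = (41.2 × 59.9) / (41.2 + 59.9) = 24.41 kΩ.
V_out = 41.8 × 24.41 / (31.3 + 24.41) = 41.8 × 24.41/55.71 = 18.3 V.

V_out ≈ 18.3 V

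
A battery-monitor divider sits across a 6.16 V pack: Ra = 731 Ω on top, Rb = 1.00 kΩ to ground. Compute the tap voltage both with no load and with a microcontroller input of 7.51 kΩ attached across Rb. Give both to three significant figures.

Unloaded: 3.56 V; loaded: 3.37 V

Open-circuit: V = 6.16 × 1000/(731 + 1000) = 3.56 V.
With the load, Rb becomes Rb‖R_L = 882.5 Ω, so V = 6.16 × 882.5/1613 = 3.37 V.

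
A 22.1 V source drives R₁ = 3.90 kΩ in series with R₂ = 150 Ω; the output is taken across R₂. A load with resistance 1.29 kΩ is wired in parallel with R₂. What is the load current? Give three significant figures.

I_L ≈ 0.571 mA

R₂‖R_L = 134.4 Ω; V_out = 22.1 × 134.4/4034 = 0.7361 V.
I_L = V_out / R_L = 0.7361 / 1.29 kΩ = 0.571 mA.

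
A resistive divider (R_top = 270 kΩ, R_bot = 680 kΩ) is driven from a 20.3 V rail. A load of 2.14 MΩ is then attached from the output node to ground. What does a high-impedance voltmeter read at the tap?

V_out ≈ 13.3 V

The load sits in parallel with R_bot: R_bot‖R_L = (680 × 2140) / (680 + 2140) = 516.0 kΩ.
V_out = 20.3 × 516.0 / (270 + 516.0) = 20.3 × 516.0/786.0 = 13.3 V.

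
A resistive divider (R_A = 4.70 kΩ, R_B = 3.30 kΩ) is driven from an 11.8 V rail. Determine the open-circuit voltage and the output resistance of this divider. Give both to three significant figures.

V_th is the open-circuit tap voltage: 11.8 × 3.30/(4.70 + 3.30) = 4.87 V.
With the supply zeroed, R_A and R_B appear in parallel from the tap: R_th = R_A‖R_B = (4.70 × 3.30)/8.000 = 1.94 kΩ.

V_th = 4.87 V, R_th = 1.94 kΩ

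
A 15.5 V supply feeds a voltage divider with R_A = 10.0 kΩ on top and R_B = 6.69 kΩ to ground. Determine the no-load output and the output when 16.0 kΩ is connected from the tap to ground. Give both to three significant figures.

Open-circuit: V = 15.5 × 6.69/(10.0 + 6.69) = 6.21 V.
With the load, R_B becomes R_B‖R_L = 4.717 kΩ, so V = 15.5 × 4.717/14.72 = 4.97 V.

Unloaded: 6.21 V; loaded: 4.97 V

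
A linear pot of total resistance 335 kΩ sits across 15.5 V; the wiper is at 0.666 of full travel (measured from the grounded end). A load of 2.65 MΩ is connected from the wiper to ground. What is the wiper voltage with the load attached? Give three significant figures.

The wiper splits the pot into (1−α)R = 111.9 kΩ above and αR = 223.1 kΩ below.
Lower section ‖ load = 205.8 kΩ.
V_wiper = 15.5 × 205.8/(111.9 + 205.8) = 10.0 V.

V ≈ 10.0 V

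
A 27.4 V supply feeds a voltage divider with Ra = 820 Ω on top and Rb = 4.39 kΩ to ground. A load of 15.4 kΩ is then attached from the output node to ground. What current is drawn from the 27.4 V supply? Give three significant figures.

Rb‖R_L = 3416 Ω, so the source sees Ra + Rb‖R_L = 4236 Ω.
I = 27.4 V / 4236 Ω = 6.47 mA.

I ≈ 6.47 mA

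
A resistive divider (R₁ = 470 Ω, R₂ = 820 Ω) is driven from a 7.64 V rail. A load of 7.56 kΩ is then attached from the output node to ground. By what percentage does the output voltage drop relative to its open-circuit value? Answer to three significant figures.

The divider's output (Thévenin) resistance is R₁‖R₂ = 298.8 Ω.
Fractional drop under load = R_th/(R_th + R_L) = 298.8 / (298.8 + 7560) = 0.03802.
So the output falls by 3.80 %.

3.80 %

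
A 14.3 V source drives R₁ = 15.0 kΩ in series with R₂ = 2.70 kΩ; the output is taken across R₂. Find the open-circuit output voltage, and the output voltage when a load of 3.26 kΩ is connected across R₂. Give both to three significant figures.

Unloaded: 2.18 V; loaded: 1.28 V

Open-circuit: V = 14.3 × 2.70/(15.0 + 2.70) = 2.18 V.
With the load, R₂ becomes R₂‖R_L = 1.477 kΩ, so V = 14.3 × 1.477/16.48 = 1.28 V.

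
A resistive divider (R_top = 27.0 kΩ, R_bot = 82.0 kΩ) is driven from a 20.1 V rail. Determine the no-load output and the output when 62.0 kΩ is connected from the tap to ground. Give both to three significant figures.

Open-circuit: V = 20.1 × 82.0/(27.0 + 82.0) = 15.1 V.
With the load, R_bot becomes R_bot‖R_L = 35.31 kΩ, so V = 20.1 × 35.31/62.31 = 11.4 V.

Unloaded: 15.1 V; loaded: 11.4 V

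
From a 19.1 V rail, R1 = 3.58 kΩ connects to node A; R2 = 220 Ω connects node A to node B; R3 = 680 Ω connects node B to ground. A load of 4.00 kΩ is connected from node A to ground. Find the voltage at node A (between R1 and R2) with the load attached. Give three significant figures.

V ≈ 3.25 V

Below node A the series string R2+R3 = 900.0 Ω sits in parallel with the 4000 Ω load: 734.7 Ω.
V_A = 19.1 × 734.7/(3580 + 734.7) = 3.25 V.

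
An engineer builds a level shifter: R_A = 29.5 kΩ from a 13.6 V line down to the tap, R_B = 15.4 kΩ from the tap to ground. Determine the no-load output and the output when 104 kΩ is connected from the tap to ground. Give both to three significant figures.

Unloaded: 4.66 V; loaded: 4.25 V

Open-circuit: V = 13.6 × 15.4/(29.5 + 15.4) = 4.66 V.
With the load, R_B becomes R_B‖R_L = 13.41 kΩ, so V = 13.6 × 13.41/42.91 = 4.25 V.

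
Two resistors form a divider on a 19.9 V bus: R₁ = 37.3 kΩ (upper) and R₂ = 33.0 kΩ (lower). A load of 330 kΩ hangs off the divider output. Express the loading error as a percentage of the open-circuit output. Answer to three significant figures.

5.04 %

The divider's output (Thévenin) resistance is R₁‖R₂ = 17.51 kΩ.
Fractional drop under load = R_th/(R_th + R_L) = 17.51 / (17.51 + 330) = 0.05038.
So the output falls by 5.04 %.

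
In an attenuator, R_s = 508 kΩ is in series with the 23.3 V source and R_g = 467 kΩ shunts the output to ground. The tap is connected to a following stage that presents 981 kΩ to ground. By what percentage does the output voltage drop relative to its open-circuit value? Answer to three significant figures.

19.9 %

Unloaded V = 23.3 × 467/975.0 = 11.16 V.
Loaded: R_g‖R_L = 316.4 kΩ, giving V = 23.3 × 316.4/824.4 = 8.942 V.
Drop = (11.16 − 8.942) / 11.16 = 19.9 %.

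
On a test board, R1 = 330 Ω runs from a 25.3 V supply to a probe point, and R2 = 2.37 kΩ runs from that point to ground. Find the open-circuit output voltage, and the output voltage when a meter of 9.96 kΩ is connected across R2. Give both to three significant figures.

Open-circuit: V = 25.3 × 2370/(330 + 2370) = 22.2 V.
With the load, R2 becomes R2‖R_L = 1914 Ω, so V = 25.3 × 1914/2244 = 21.6 V.

Unloaded: 22.2 V; loaded: 21.6 V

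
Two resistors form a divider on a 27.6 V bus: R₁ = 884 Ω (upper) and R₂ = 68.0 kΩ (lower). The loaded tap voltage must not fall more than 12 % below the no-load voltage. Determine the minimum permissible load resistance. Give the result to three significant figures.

Output resistance R_th = R₁‖R₂ = (884 × 68000)/68880 = 872.7 Ω.
The fractional drop is R_th/(R_th + R_L); requiring this ≤ 0.120 gives R_L ≥ R_th(1/0.120 − 1) = 872.7 × 7.333 = 6.40 kΩ.

R_L(min) ≈ 6.40 kΩ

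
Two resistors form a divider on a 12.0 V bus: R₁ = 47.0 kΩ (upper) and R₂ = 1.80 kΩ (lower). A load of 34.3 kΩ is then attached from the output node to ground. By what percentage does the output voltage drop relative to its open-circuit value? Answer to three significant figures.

4.81 %

The divider's output (Thévenin) resistance is R₁‖R₂ = 1.734 kΩ.
Fractional drop under load = R_th/(R_th + R_L) = 1.734 / (1.734 + 34.3) = 0.04811.
So the output falls by 4.81 %.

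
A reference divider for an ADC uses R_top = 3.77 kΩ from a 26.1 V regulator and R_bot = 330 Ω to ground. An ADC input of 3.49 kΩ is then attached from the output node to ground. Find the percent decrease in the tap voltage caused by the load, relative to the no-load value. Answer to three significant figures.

8.00 %

The divider's output (Thévenin) resistance is R_top‖R_bot = 303.4 Ω.
Fractional drop under load = R_th/(R_th + R_L) = 303.4 / (303.4 + 3490) = 0.07999.
So the output falls by 8.00 %.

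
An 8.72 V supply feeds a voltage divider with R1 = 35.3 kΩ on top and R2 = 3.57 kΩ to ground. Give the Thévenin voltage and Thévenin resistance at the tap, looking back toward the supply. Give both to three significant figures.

V_th is the open-circuit tap voltage: 8.72 × 3.57/(35.3 + 3.57) = 0.801 V.
With the supply zeroed, R1 and R2 appear in parallel from the tap: R_th = R1‖R2 = (35.3 × 3.57)/38.87 = 3.24 kΩ.

V_th = 0.801 V, R_th = 3.24 kΩ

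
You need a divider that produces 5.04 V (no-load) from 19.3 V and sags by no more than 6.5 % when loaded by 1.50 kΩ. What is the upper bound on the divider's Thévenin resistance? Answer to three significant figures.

Loading drop = R_th/(R_th + R_L) ≤ 0.0650, so R_th ≤ R_L · ε/(1−ε) = 1.50 kΩ × 0.0650/0.9350 = 104 Ω.

R_th ≤ 104 Ω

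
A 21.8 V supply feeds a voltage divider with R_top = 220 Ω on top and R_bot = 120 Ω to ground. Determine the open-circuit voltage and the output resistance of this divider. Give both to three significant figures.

V_th = 7.69 V, R_th = 77.6 Ω

V_th is the open-circuit tap voltage: 21.8 × 120/(220 + 120) = 7.69 V.
With the supply zeroed, R_top and R_bot appear in parallel from the tap: R_th = R_top‖R_bot = (220 × 120)/340.0 = 77.6 Ω.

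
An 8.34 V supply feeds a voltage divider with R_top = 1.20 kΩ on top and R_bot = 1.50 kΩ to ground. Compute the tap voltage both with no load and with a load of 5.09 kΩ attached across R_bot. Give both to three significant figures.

Unloaded: 4.63 V; loaded: 4.10 V

Open-circuit: V = 8.34 × 1.50/(1.20 + 1.50) = 4.63 V.
With the load, R_bot becomes R_bot‖R_L = 1.159 kΩ, so V = 8.34 × 1.159/2.359 = 4.10 V.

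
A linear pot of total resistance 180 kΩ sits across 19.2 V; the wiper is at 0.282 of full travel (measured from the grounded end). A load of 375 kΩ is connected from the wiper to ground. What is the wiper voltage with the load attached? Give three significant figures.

V ≈ 4.93 V

The wiper splits the pot into (1−α)R = 129.2 kΩ above and αR = 50.76 kΩ below.
Lower section ‖ load = 44.71 kΩ.
V_wiper = 19.2 × 44.71/(129.2 + 44.71) = 4.93 V.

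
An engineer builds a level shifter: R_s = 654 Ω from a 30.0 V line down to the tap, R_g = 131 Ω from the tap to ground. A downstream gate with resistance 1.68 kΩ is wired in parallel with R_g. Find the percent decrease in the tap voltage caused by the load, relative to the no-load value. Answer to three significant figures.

The divider's output (Thévenin) resistance is R_s‖R_g = 109.1 Ω.
Fractional drop under load = R_th/(R_th + R_L) = 109.1 / (109.1 + 1680) = 0.06100.
So the output falls by 6.10 %.

6.10 %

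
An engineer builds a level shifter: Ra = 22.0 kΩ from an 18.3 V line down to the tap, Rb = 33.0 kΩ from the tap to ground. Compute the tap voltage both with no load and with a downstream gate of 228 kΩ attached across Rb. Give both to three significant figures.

Unloaded: 11.0 V; loaded: 10.4 V

Open-circuit: V = 18.3 × 33.0/(22.0 + 33.0) = 11.0 V.
With the load, Rb becomes Rb‖R_L = 28.83 kΩ, so V = 18.3 × 28.83/50.83 = 10.4 V.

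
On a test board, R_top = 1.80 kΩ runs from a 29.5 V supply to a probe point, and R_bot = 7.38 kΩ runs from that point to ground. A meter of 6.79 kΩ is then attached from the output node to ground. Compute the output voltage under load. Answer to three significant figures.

The load sits in parallel with R_bot: R_bot‖R_L = (7.38 × 6.79) / (7.38 + 6.79) = 3.536 kΩ.
V_out = 29.5 × 3.536 / (1.80 + 3.536) = 29.5 × 3.536/5.336 = 19.5 V.
(Unloaded it would have been 23.7 V.)

V_out ≈ 19.5 V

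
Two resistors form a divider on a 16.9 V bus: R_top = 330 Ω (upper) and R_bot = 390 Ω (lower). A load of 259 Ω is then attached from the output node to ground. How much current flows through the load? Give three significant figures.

I_L ≈ 20.9 mA

R_bot‖R_L = 155.6 Ω; V_out = 16.9 × 155.6/485.6 = 5.416 V.
I_L = V_out / R_L = 5.416 / 259 Ω = 20.9 mA.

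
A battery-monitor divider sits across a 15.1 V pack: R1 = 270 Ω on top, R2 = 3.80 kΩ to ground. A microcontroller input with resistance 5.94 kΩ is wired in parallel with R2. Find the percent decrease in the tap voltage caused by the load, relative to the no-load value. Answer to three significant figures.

4.07 %

The divider's output (Thévenin) resistance is R1‖R2 = 252.1 Ω.
Fractional drop under load = R_th/(R_th + R_L) = 252.1 / (252.1 + 5940) = 0.04071.
So the output falls by 4.07 %.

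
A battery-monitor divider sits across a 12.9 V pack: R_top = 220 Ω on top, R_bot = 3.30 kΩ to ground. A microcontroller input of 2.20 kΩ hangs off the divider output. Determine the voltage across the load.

The load sits in parallel with R_bot: R_bot‖R_L = (3300 × 2200) / (3300 + 2200) = 1320 Ω.
V_out = 12.9 × 1320 / (220 + 1320) = 12.9 × 1320/1540 = 11.1 V.
(Unloaded it would have been 12.1 V.)

V_out ≈ 11.1 V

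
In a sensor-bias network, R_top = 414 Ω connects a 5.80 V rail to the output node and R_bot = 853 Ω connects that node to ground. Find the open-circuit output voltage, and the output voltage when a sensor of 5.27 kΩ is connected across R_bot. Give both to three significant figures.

Open-circuit: V = 5.80 × 853/(414 + 853) = 3.90 V.
With the load, R_bot becomes R_bot‖R_L = 734.2 Ω, so V = 5.80 × 734.2/1148 = 3.71 V.

Unloaded: 3.90 V; loaded: 3.71 V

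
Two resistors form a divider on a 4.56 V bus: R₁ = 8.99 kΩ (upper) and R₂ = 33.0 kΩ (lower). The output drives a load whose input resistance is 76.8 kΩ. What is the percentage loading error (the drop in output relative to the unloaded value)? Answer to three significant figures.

Unloaded V = 4.56 × 33.0/41.99 = 3.5837 V.
Loaded: R₂‖R_L = 23.08 kΩ, giving V = 4.56 × 23.08/32.07 = 3.2818 V.
Drop = (3.5837 − 3.2818) / 3.5837 = 8.42 %.

8.42 %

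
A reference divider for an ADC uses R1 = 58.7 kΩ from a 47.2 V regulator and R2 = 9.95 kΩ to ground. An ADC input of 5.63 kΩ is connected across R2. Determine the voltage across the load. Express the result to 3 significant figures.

The load sits in parallel with R2: R2‖R_L = (9.95 × 5.63) / (9.95 + 5.63) = 3.596 kΩ.
V_out = 47.2 × 3.596 / (58.7 + 3.596) = 47.2 × 3.596/62.30 = 2.72 V.

V_out ≈ 2.72 V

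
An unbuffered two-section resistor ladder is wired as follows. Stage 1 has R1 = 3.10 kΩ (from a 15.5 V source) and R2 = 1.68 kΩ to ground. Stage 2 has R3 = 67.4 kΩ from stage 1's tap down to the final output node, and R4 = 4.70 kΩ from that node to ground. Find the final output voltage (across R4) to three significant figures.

V_out ≈ 0.350 V

Stage 2 presents R3+R4 = 72.10 kΩ as a load on stage 1's tap.
Stage 1's lower leg becomes R2‖(R3+R4) = 1.642 kΩ, so V_mid = 15.5 × 1.642/4.742 = 5.367 V.
Stage 2 is itself unloaded: V_out = V_mid × R4/(R3+R4) = 5.367 × 4.70/72.10 = 0.350 V.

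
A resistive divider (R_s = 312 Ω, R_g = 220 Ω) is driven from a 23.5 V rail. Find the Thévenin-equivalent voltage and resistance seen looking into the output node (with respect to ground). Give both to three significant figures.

V_th = 9.72 V, R_th = 129 Ω

V_th is the open-circuit tap voltage: 23.5 × 220/(312 + 220) = 9.72 V.
With the supply zeroed, R_s and R_g appear in parallel from the tap: R_th = R_s‖R_g = (312 × 220)/532.0 = 129 Ω.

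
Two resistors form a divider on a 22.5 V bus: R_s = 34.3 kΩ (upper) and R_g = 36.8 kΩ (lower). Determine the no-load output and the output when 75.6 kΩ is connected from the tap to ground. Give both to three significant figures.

Open-circuit: V = 22.5 × 36.8/(34.3 + 36.8) = 11.6 V.
With the load, R_g becomes R_g‖R_L = 24.75 kΩ, so V = 22.5 × 24.75/59.05 = 9.43 V.

Unloaded: 11.6 V; loaded: 9.43 V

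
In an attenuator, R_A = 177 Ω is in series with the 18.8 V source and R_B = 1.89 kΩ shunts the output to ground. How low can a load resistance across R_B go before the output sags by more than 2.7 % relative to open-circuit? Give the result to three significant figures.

R_L(min) ≈ 5.83 kΩ

Output resistance R_th = R_A‖R_B = (177 × 1890)/2067 = 161.8 Ω.
The fractional drop is R_th/(R_th + R_L); requiring this ≤ 0.0270 gives R_L ≥ R_th(1/0.0270 − 1) = 161.8 × 36.04 = 5.83 kΩ.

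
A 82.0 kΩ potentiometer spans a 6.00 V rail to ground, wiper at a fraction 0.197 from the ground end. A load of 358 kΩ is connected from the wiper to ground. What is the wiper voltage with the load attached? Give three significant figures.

V ≈ 1.14 V

The wiper splits the pot into (1−α)R = 65.85 kΩ above and αR = 16.15 kΩ below.
Lower section ‖ load = 15.46 kΩ.
V_wiper = 6.00 × 15.46/(65.85 + 15.46) = 1.14 V.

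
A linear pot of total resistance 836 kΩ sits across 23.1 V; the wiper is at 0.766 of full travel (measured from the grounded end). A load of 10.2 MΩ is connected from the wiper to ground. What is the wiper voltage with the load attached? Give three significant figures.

The wiper splits the pot into (1−α)R = 195.6 kΩ above and αR = 640.4 kΩ below.
Lower section ‖ load = 602.5 kΩ.
V_wiper = 23.1 × 602.5/(195.6 + 602.5) = 17.4 V.

V ≈ 17.4 V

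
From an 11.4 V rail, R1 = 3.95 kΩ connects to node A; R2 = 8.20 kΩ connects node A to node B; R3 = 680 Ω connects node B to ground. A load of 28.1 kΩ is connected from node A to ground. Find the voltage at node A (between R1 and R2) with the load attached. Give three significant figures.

V ≈ 7.19 V

Below node A the series string R2+R3 = 8880 Ω sits in parallel with the 28100 Ω load: 6748 Ω.
V_A = 11.4 × 6748/(3950 + 6748) = 7.19 V.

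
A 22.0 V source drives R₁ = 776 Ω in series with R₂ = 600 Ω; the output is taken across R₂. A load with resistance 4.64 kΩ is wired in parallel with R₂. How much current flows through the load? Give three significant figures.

R₂‖R_L = 531.3 Ω; V_out = 22.0 × 531.3/1307 = 8.941 V.
I_L = V_out / R_L = 8.941 / 4.64 kΩ = 1.93 mA.

I_L ≈ 1.93 mA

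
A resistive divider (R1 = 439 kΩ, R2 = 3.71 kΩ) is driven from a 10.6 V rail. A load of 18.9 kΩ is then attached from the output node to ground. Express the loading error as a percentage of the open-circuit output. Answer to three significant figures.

Unloaded V = 10.6 × 3.71/442.7 = 0.08883 V.
Loaded: R2‖R_L = 3.101 kΩ, giving V = 10.6 × 3.101/442.1 = 0.07436 V.
Drop = (0.08883 − 0.07436) / 0.08883 = 16.3 %.

16.3 %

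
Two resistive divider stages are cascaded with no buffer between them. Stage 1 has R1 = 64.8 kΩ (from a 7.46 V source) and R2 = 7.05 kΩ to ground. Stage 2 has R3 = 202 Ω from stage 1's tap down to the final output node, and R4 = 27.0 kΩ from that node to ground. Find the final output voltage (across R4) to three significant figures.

Stage 2 presents R3+R4 = 27200 Ω as a load on stage 1's tap.
Stage 1's lower leg becomes R2‖(R3+R4) = 5599 Ω, so V_mid = 7.46 × 5599/70400 = 0.5933 V.
Stage 2 is itself unloaded: V_out = V_mid × R4/(R3+R4) = 0.5933 × 27000/27200 = 0.589 V.

V_out ≈ 0.589 V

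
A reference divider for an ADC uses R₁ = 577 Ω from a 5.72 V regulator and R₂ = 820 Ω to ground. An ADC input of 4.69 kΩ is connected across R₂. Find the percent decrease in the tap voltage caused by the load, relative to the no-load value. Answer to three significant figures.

6.74 %

The divider's output (Thévenin) resistance is R₁‖R₂ = 338.7 Ω.
Fractional drop under load = R_th/(R_th + R_L) = 338.7 / (338.7 + 4690) = 0.06735.
So the output falls by 6.74 %.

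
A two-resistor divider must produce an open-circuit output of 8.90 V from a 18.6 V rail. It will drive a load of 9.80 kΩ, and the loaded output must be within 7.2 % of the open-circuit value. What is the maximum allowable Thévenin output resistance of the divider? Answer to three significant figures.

R_th ≤ 760 Ω

Loading drop = R_th/(R_th + R_L) ≤ 0.0720, so R_th ≤ R_L · ε/(1−ε) = 9.80 kΩ × 0.0720/0.9280 = 760 Ω.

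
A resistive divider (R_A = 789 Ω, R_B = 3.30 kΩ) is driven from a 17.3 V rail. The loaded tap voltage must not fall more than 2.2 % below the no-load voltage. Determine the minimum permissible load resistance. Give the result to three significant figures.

Output resistance R_th = R_A‖R_B = (789 × 3300)/4089 = 636.8 Ω.
The fractional drop is R_th/(R_th + R_L); requiring this ≤ 0.0220 gives R_L ≥ R_th(1/0.0220 − 1) = 636.8 × 44.45 = 28.3 kΩ.

R_L(min) ≈ 28.3 kΩ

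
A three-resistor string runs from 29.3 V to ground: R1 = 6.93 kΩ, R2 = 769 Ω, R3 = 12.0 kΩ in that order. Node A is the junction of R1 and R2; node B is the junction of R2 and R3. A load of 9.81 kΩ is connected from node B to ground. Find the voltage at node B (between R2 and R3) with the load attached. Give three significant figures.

V ≈ 12.1 V

At node B, R3 is in parallel with the load: R3‖R_L = 5398 Ω.
Below node A the resistance is R2 + (R3‖R_L) = 6167 Ω, so V_A = 29.3 × 6167/13100 = 13.80 V.
Then V_B = V_A × (R3‖R_L)/(R2 + R3‖R_L) = 13.80 × 5398/6167 = 12.1 V.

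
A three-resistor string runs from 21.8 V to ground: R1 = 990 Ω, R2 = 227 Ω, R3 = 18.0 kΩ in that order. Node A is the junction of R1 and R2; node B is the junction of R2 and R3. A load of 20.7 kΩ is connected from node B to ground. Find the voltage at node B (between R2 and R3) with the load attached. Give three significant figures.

V ≈ 19.4 V

At node B, R3 is in parallel with the load: R3‖R_L = 9628 Ω.
Below node A the resistance is R2 + (R3‖R_L) = 9855 Ω, so V_A = 21.8 × 9855/10840 = 19.81 V.
Then V_B = V_A × (R3‖R_L)/(R2 + R3‖R_L) = 19.81 × 9628/9855 = 19.4 V.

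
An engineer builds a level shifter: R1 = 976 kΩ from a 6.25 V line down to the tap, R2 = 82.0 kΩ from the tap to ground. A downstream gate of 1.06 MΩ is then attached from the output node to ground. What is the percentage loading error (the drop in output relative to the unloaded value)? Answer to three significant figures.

The divider's output (Thévenin) resistance is R1‖R2 = 75.64 kΩ.
Fractional drop under load = R_th/(R_th + R_L) = 75.64 / (75.64 + 1060) = 0.06661.
So the output falls by 6.66 %.

6.66 %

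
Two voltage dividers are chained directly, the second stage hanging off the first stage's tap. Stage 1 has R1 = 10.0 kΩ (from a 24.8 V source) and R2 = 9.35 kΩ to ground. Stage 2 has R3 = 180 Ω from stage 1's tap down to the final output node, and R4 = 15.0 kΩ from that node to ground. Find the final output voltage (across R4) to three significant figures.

V_out ≈ 8.98 V

Stage 2 presents R3+R4 = 15180 Ω as a load on stage 1's tap.
Stage 1's lower leg becomes R2‖(R3+R4) = 5786 Ω, so V_mid = 24.8 × 5786/15790 = 9.090 V.
Stage 2 is itself unloaded: V_out = V_mid × R4/(R3+R4) = 9.090 × 15000/15180 = 8.98 V.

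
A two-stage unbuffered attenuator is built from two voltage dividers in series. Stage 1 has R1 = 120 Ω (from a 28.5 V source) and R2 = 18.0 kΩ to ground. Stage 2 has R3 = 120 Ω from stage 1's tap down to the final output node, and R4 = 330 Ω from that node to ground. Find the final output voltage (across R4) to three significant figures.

V_out ≈ 16.4 V

Stage 2 presents R3+R4 = 450.0 Ω as a load on stage 1's tap.
Stage 1's lower leg becomes R2‖(R3+R4) = 439.0 Ω, so V_mid = 28.5 × 439.0/559.0 = 22.38 V.
Stage 2 is itself unloaded: V_out = V_mid × R4/(R3+R4) = 22.38 × 330/450.0 = 16.4 V.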